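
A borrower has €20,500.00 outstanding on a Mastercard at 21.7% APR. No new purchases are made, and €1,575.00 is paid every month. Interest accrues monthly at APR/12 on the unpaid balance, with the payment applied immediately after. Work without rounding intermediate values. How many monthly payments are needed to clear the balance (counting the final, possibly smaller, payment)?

Monthly rate r = 21.7%/12 = 1.80833% = 0.0180833.
Recurrence: B ← B·(1+r) − €1,575.00.
Month 1: interest €370.71; balance after payment €19,295.71.
Month 2: interest €348.93; balance after payment €18,069.64.
Closed form: n = −ln(1 − rB₀/P)/ln(1+r) = −ln(0.76463)/ln(1.01808) ≈ 14.974, so the balance reaches zero during payment 15.

15 payments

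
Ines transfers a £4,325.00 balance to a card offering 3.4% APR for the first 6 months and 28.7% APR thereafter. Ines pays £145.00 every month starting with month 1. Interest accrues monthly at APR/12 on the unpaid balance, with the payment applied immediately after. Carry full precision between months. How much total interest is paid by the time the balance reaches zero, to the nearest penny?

Promo months 1–6 at r₀ = 3.4%/12 = 0.00283333; months 7+ at r₁ = 28.7%/12 = 0.0239167.
After month 6: iterate B ← B·(1+r₀) − £145.00 for 6 months → £3,522.86.
Then at r₁ with £145.00/mo: n₂ = −ln(1 − r₁·B/P)/ln(1+r₁) ≈ 36.81 → 37 more payments.
Total paid = 42·£145.00 + £117.96 = £6,207.96; interest = £6,207.96 − £4,325.00 = £1,882.96.

£1,882.96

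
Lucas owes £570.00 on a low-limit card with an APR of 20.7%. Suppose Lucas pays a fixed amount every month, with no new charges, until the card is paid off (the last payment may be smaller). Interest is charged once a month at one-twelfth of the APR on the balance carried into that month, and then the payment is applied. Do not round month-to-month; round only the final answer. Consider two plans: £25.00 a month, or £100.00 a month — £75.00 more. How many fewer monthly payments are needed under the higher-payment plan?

23 fewer payments

Monthly rate r = 20.7%/12 = 1.725% = 0.01725.
At £25.00/mo: n = ⌈−ln(1 − rB₀/P)/ln(1+r)⌉ = 30 payments (last £5.50); total interest = total paid − £570.00 = £160.50.
At £100.00/mo: 7 payments (last £5.21); total interest £35.21.
Payments saved = 30 − 7 = 23.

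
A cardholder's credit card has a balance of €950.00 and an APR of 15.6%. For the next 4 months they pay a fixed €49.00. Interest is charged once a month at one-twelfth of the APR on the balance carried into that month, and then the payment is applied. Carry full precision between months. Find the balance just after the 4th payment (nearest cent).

€800.52

Monthly rate r = 15.6%/12 = 1.3% = 0.013.
Each month: B ← B·(1+r) − €49.00.
Month 1: interest €12.35; balance after payment €913.35.
Month 2: interest €11.87; balance after payment €876.22.
Month 3: interest €11.39; balance after payment €838.61.
Month 4: interest €10.90; balance after payment €800.52.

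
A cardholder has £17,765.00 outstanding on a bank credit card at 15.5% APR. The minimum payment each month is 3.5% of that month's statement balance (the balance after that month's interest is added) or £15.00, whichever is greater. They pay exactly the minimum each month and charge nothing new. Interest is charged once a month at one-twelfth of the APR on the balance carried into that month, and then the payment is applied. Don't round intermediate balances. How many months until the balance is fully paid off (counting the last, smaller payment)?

200 months

Monthly rate r = 15.5%/12 = 1.29167% = 0.0129167.
While 3.5% of the post-interest balance exceeds £15.00, each month B ← (B·(1+r))·(1 − 0.035), i.e. B shrinks by the factor (1+r)·0.965 = 0.97746.
This holds for months 1–164. Entering month 165 the balance is £422.80; 3.5% of the post-interest balance is now below £15.00, so the flat £15.00 minimum applies from here.
From month 165 a fixed £15.00 at rate r clears £422.80 in 36 more payments. Total: 164 + 36 = 200 months.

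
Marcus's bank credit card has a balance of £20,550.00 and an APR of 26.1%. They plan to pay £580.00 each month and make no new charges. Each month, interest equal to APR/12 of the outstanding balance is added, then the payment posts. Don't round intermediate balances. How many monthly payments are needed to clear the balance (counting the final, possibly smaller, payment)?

69 payments

Monthly rate r = 26.1%/12 = 2.175% = 0.02175.
Recurrence: B ← B·(1+r) − £580.00.
Month 1: interest £446.96; balance after payment £20,416.96.
Month 2: interest £444.07; balance after payment £20,281.03.
Closed form: n = −ln(1 − rB₀/P)/ln(1+r) = −ln(0.22937)/ln(1.02175) ≈ 68.430, so the balance reaches zero during payment 69.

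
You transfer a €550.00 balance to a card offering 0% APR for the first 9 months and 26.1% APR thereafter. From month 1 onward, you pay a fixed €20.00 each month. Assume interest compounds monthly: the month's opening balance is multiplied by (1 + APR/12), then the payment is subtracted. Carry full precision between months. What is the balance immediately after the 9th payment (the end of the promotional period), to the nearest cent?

Promo months 1–9 at r₀ = 0%/12 = 0; months 10+ at r₁ = 26.1%/12 = 0.02175.
After month 9 (no interest yet): B = €550.00 − 9·€20.00 = €370.00.

€370.00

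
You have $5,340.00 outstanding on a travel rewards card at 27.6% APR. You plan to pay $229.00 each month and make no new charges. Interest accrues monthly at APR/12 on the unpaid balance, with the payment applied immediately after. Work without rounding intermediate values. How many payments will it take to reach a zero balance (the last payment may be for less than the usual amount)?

34 months

Monthly rate r = 27.6%/12 = 2.3% = 0.023.
Recurrence: B ← B·(1+r) − $229.00.
Month 1: interest $122.82; balance after payment $5,233.82.
Month 2: interest $120.38; balance after payment $5,125.20.
Closed form: n = −ln(1 − rB₀/P)/ln(1+r) = −ln(0.46367)/ln(1.023) ≈ 33.800, so the balance reaches zero during payment 34.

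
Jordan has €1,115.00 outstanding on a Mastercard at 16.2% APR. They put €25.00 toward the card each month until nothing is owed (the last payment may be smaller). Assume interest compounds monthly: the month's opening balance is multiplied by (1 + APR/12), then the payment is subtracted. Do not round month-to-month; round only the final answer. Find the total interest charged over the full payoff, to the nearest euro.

€603

Monthly rate r = 16.2%/12 = 1.35% = 0.0135.
Payoff takes n = ⌈−ln(1 − rB₀/P)/ln(1+r)⌉ = ⌈68.723⌉ = 69 payments; the last is €18.11.
Total paid = 68·€25.00 + €18.11 = €1,718.11.
Total interest = total paid − principal = €1,718.11 − €1,115.00 = €603.11.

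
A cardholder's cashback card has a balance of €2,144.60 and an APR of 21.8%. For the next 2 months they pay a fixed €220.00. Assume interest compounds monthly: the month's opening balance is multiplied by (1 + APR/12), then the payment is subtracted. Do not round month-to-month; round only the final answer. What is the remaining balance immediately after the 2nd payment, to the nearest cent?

€1,779.23

Monthly rate r = 21.8%/12 = 1.81667% = 0.0181667.
Each month: B ← B·(1+r) − €220.00.
Month 1: interest €38.96; balance after payment €1,963.56.
Month 2: interest €35.67; balance after payment €1,779.23.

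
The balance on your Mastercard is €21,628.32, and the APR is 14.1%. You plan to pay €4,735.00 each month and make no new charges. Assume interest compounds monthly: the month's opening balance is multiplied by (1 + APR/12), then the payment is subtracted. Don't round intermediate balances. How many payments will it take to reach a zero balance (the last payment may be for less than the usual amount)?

Monthly rate r = 14.1%/12 = 1.175% = 0.01175.
Recurrence: B ← B·(1+r) − €4,735.00.
Month 1: interest €254.13; balance after payment €17,147.45.
Month 2: interest €201.48; balance after payment €12,613.94.
Month 3: interest €148.21; balance after payment €8,027.15.
Month 4: interest €94.32; balance after payment €3,386.47.
Month 5: interest €39.79; balance after payment €0.00.

5 payments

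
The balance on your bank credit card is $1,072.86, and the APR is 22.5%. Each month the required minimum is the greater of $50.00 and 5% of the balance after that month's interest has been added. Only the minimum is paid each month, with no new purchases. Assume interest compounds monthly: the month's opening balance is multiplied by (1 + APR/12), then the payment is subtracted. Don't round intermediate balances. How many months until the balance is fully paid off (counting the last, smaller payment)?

28 months

Monthly rate r = 22.5%/12 = 1.875% = 0.01875.
While 5% of the post-interest balance exceeds $50.00, each month B ← (B·(1+r))·(1 − 0.05), i.e. B shrinks by the factor (1+r)·0.95 = 0.96781.
This holds for months 1–3. Entering month 4 the balance is $972.56; 5% of the post-interest balance is now below $50.00, so the flat $50.00 minimum applies from here.
From month 4 a fixed $50.00 at rate r clears $972.56 in 25 more payments. Total: 3 + 25 = 28 months.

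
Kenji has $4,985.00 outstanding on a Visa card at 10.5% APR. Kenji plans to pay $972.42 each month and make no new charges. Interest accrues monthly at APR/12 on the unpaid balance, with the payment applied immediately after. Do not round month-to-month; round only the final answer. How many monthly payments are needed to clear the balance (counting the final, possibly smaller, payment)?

6 payments

Monthly rate r = 10.5%/12 = 0.875% = 0.00875.
Recurrence: B ← B·(1+r) − $972.42.
Month 1: interest $43.62; balance after payment $4,056.20.
Month 2: interest $35.49; balance after payment $3,119.27.
Month 3: interest $27.29; balance after payment $2,174.14.
Month 4: interest $19.02; balance after payment $1,220.75.
Month 5: interest $10.68; balance after payment $259.01.
Month 6: interest $2.27; balance after payment $0.00.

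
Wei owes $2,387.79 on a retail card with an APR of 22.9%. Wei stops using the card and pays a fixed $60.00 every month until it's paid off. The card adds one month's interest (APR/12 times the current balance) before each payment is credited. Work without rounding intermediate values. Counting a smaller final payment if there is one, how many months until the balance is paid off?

76 months

Monthly rate r = 22.9%/12 = 1.90833% = 0.0190833.
Recurrence: B ← B·(1+r) − $60.00.
Month 1: interest $45.57; balance after payment $2,373.36.
Month 2: interest $45.29; balance after payment $2,358.65.
Closed form: n = −ln(1 − rB₀/P)/ln(1+r) = −ln(0.24055)/ln(1.01908) ≈ 75.374, so the balance reaches zero during payment 76.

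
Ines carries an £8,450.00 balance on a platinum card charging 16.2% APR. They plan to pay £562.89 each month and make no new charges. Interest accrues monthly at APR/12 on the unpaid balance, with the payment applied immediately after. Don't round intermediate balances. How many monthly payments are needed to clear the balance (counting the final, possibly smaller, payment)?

17 payments

Monthly rate r = 16.2%/12 = 1.35% = 0.0135.
Recurrence: B ← B·(1+r) − £562.89.
Month 1: interest £114.08; balance after payment £8,001.19.
Month 2: interest £108.02; balance after payment £7,546.31.
Closed form: n = −ln(1 − rB₀/P)/ln(1+r) = −ln(0.79734)/ln(1.0135) ≈ 16.889, so the balance reaches zero during payment 17.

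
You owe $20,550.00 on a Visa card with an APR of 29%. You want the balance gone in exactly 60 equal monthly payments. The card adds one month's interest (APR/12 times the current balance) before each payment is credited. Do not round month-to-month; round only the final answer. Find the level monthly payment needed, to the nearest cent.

Monthly rate r = 29%/12 = 2.41667% = 0.0241667.
Level-payment amortization: P = B₀·r / (1 − (1+r)^(−n)) = 20550.00·0.0241667 / (1 − 1.02417^(−60)).
Denominator 1 − (1+r)^(−60) = 0.761349807.
P = 496.625 / 0.761349807 ≈ 652.30.

$652.30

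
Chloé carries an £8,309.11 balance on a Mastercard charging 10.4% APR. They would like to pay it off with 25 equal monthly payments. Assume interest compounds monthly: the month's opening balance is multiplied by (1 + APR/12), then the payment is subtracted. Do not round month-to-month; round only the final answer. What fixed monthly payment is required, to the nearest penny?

£371.10

Monthly rate r = 10.4%/12 = 0.866667% = 0.00866667.
Level-payment amortization: P = B₀·r / (1 − (1+r)^(−n)) = 8309.11·0.00866667 / (1 − 1.00867^(−25)).
Denominator 1 − (1+r)^(−25) = 0.194049673.
P = 72.0123 / 0.194049673 ≈ 371.10.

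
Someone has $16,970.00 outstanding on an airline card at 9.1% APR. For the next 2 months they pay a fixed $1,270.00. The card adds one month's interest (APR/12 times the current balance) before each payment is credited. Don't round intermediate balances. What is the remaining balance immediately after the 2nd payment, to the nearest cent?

Monthly rate r = 9.1%/12 = 0.758333% = 0.00758333.
Each month: B ← B·(1+r) − $1,270.00.
Month 1: interest $128.69; balance after payment $15,828.69.
Month 2: interest $120.03; balance after payment $14,678.72.

$14,678.72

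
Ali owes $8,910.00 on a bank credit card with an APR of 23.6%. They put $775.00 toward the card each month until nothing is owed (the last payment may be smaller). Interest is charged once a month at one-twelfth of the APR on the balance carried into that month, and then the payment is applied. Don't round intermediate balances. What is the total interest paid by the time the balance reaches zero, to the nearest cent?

Monthly rate r = 23.6%/12 = 1.96667% = 0.0196667.
Payoff takes n = ⌈−ln(1 − rB₀/P)/ln(1+r)⌉ = ⌈13.161⌉ = 14 payments; the last is $125.64.
Total paid = 13·$775.00 + $125.64 = $10,200.64.
Total interest = total paid − principal = $10,200.64 − $8,910.00 = $1,290.64.

$1,290.64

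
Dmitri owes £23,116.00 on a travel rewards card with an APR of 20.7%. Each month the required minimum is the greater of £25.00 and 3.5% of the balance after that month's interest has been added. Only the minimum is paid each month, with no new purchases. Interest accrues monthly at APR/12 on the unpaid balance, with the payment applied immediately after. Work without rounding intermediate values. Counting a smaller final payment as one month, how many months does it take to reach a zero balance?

Monthly rate r = 20.7%/12 = 1.725% = 0.01725.
While 3.5% of the post-interest balance exceeds £25.00, each month B ← (B·(1+r))·(1 − 0.035), i.e. B shrinks by the factor (1+r)·0.965 = 0.98165.
This holds for months 1–189. Entering month 190 the balance is £697.28; 3.5% of the post-interest balance is now below £25.00, so the flat £25.00 minimum applies from here.
From month 190 a fixed £25.00 at rate r clears £697.28 in 39 more payments. Total: 189 + 39 = 228 months.

228 months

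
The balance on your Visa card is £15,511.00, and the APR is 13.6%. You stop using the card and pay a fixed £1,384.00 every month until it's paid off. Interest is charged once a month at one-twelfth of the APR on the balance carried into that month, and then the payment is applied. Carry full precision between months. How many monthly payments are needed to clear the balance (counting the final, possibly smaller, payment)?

Monthly rate r = 13.6%/12 = 1.13333% = 0.0113333.
Recurrence: B ← B·(1+r) − £1,384.00.
Month 1: interest £175.79; balance after payment £14,302.79.
Month 2: interest £162.10; balance after payment £13,080.89.
Closed form: n = −ln(1 − rB₀/P)/ln(1+r) = −ln(0.87298)/ln(1.01133) ≈ 12.054, so the balance reaches zero during payment 13.

13 payments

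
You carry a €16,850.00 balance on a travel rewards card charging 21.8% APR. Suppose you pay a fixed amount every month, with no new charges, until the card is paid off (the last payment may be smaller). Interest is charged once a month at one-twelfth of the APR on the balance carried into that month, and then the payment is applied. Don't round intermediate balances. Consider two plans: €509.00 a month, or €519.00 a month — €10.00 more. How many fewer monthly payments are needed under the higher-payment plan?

2 fewer payments

Monthly rate r = 21.8%/12 = 1.81667% = 0.0181667.
At €509.00/mo: n = ⌈−ln(1 − rB₀/P)/ln(1+r)⌉ = 52 payments (last €45.35); total interest = total paid − €16,850.00 = €9,154.35.
At €519.00/mo: 50 payments (last €258.97); total interest €8,839.97.
Payments saved = 52 − 50 = 2.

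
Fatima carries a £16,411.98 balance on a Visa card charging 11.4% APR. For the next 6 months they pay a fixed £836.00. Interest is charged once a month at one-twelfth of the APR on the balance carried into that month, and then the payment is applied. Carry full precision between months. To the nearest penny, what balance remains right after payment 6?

Monthly rate r = 11.4%/12 = 0.95% = 0.0095.
Each month: B ← B·(1+r) − £836.00.
Month 1: interest £155.91; balance after payment £15,731.89.
Month 2: interest £149.45; balance after payment £15,045.35.
Month 3: interest £142.93; balance after payment £14,352.28.
Month 4: interest £136.35; balance after payment £13,652.62.
Month 5: interest £129.70; balance after payment £12,946.32.
Month 6: interest £122.99; balance after payment £12,233.31.

£12,233.31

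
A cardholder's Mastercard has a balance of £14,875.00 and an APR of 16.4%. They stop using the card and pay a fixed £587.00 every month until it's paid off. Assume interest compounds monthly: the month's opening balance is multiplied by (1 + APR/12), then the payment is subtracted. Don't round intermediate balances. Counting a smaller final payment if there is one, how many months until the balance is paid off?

32 payments

Monthly rate r = 16.4%/12 = 1.36667% = 0.0136667.
Recurrence: B ← B·(1+r) − £587.00.
Month 1: interest £203.29; balance after payment £14,491.29.
Month 2: interest £198.05; balance after payment £14,102.34.
Closed form: n = −ln(1 − rB₀/P)/ln(1+r) = −ln(0.65368)/ln(1.01367) ≈ 31.320, so the balance reaches zero during payment 32.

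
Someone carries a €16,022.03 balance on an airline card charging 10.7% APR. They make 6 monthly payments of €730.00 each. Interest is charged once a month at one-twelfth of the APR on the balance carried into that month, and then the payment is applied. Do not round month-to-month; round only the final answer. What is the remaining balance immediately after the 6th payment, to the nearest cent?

Monthly rate r = 10.7%/12 = 0.891667% = 0.00891667.
Each month: B ← B·(1+r) − €730.00.
Month 1: interest €142.86; balance after payment €15,434.89.
Month 2: interest €137.63; balance after payment €14,842.52.
Month 3: interest €132.35; balance after payment €14,244.87.
Month 4: interest €127.02; balance after payment €13,641.88.
Month 5: interest €121.64; balance after payment €13,033.52.
Month 6: interest €116.22; balance after payment €12,419.74.

€12,419.74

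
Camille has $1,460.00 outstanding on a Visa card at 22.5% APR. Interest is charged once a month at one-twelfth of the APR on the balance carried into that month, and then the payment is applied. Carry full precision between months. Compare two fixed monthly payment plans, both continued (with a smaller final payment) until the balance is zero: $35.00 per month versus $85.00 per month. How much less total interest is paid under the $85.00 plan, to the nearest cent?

$1,092.63

Monthly rate r = 22.5%/12 = 1.875% = 0.01875.
At $35.00/mo: n = ⌈−ln(1 − rB₀/P)/ln(1+r)⌉ = 83 payments (last $1.24); total interest = total paid − $1,460.00 = $1,411.24.
At $85.00/mo: 21 payments (last $78.61); total interest $318.61.
Interest saved = $1,411.24 − $318.61 = $1,092.63.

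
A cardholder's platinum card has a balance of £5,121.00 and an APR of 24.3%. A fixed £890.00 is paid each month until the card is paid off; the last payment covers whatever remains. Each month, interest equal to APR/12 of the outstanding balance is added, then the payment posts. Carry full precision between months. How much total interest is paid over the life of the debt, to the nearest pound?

Monthly rate r = 24.3%/12 = 2.025% = 0.02025.
Payoff takes n = ⌈−ln(1 − rB₀/P)/ln(1+r)⌉ = ⌈6.179⌉ = 7 payments; the last is £161.01.
Total paid = 6·£890.00 + £161.01 = £5,501.01.
Total interest = total paid − principal = £5,501.01 − £5,121.00 = £380.01.

£380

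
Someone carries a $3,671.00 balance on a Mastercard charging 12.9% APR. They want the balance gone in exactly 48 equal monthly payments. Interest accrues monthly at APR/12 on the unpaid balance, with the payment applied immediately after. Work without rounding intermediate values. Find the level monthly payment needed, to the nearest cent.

$98.30

Monthly rate r = 12.9%/12 = 1.075% = 0.01075.
Level-payment amortization: P = B₀·r / (1 − (1+r)^(−n)) = 3671.00·0.01075 / (1 − 1.01075^(−48)).
Denominator 1 − (1+r)^(−48) = 0.4014506.
P = 39.4633 / 0.4014506 ≈ 98.30.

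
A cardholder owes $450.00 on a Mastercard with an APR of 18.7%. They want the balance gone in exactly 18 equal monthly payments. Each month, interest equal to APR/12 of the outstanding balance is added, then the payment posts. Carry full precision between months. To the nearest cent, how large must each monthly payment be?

$28.86

Monthly rate r = 18.7%/12 = 1.55833% = 0.0155833.
Level-payment amortization: P = B₀·r / (1 − (1+r)^(−n)) = 450.00·0.0155833 / (1 − 1.01558^(−18)).
Denominator 1 − (1+r)^(−18) = 0.242958254.
P = 7.0125 / 0.242958254 ≈ 28.86.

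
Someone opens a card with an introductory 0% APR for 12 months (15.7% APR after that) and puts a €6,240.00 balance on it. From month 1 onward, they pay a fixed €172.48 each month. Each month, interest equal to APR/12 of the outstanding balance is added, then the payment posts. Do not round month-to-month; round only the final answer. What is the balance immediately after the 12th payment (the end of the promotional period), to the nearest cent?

€4,170.24

Promo months 1–12 at r₀ = 0%/12 = 0; months 13+ at r₁ = 15.7%/12 = 0.0130833.
After month 12 (no interest yet): B = €6,240.00 − 12·€172.48 = €4,170.24.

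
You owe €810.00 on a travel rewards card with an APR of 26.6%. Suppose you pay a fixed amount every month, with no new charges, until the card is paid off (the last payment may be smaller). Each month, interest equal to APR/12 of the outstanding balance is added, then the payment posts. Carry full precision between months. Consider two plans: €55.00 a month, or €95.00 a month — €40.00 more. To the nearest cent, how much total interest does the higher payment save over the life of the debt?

Monthly rate r = 26.6%/12 = 2.21667% = 0.0221667.
At €55.00/mo: n = ⌈−ln(1 − rB₀/P)/ln(1+r)⌉ = 19 payments (last €1.41); total interest = total paid − €810.00 = €181.41.
At €95.00/mo: 10 payments (last €52.97); total interest €97.97.
Interest saved = €181.41 − €97.97 = €83.44.

€83.44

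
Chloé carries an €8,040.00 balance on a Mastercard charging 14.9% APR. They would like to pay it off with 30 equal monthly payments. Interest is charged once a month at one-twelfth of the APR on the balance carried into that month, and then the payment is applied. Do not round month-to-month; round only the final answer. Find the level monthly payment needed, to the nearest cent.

Monthly rate r = 14.9%/12 = 1.24167% = 0.0124167.
Level-payment amortization: P = B₀·r / (1 − (1+r)^(−n)) = 8040.00·0.0124167 / (1 − 1.01242^(−30)).
Denominator 1 − (1+r)^(−30) = 0.309408196.
P = 99.83 / 0.309408196 ≈ 322.65.

€322.65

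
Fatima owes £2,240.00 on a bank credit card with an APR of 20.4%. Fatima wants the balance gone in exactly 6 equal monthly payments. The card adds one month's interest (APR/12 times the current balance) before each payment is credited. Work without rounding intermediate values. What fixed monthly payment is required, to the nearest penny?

Monthly rate r = 20.4%/12 = 1.7% = 0.017.
Level-payment amortization: P = B₀·r / (1 − (1+r)^(−n)) = 2240.00·0.017 / (1 − 1.017^(−6)).
Denominator 1 − (1+r)^(−6) = 0.0961959513.
P = 38.08 / 0.0961959513 ≈ 395.86.

£395.86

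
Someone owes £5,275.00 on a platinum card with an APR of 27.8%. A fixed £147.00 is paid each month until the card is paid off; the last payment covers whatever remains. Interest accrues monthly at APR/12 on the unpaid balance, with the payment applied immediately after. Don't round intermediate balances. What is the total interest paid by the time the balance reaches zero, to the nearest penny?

Monthly rate r = 27.8%/12 = 2.31667% = 0.0231667.
Payoff takes n = ⌈−ln(1 − rB₀/P)/ln(1+r)⌉ = ⌈77.711⌉ = 78 payments; the last is £104.79.
Total paid = 77·£147.00 + £104.79 = £11,423.79.
Total interest = total paid − principal = £11,423.79 − £5,275.00 = £6,148.79.

£6,148.79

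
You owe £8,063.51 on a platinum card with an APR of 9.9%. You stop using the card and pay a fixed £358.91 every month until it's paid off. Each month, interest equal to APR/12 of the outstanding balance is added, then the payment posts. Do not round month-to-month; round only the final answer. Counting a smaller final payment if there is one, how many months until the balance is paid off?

25 months

Monthly rate r = 9.9%/12 = 0.825% = 0.00825.
Recurrence: B ← B·(1+r) − £358.91.
Month 1: interest £66.52; balance after payment £7,771.12.
Month 2: interest £64.11; balance after payment £7,476.33.
Closed form: n = −ln(1 − rB₀/P)/ln(1+r) = −ln(0.81465)/ln(1.00825) ≈ 24.950, so the balance reaches zero during payment 25.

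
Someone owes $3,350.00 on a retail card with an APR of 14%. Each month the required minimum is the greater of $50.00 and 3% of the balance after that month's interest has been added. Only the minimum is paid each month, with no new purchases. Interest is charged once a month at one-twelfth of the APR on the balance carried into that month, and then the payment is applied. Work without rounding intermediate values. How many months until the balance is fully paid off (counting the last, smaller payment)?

Monthly rate r = 14%/12 = 1.16667% = 0.0116667.
While 3% of the post-interest balance exceeds $50.00, each month B ← (B·(1+r))·(1 − 0.03), i.e. B shrinks by the factor (1+r)·0.97 = 0.98132.
This holds for months 1–38. Entering month 39 the balance is $1,636.04; 3% of the post-interest balance is now below $50.00, so the flat $50.00 minimum applies from here.
From month 39 a fixed $50.00 at rate r clears $1,636.04 in 42 more payments. Total: 38 + 42 = 80 months.

80 months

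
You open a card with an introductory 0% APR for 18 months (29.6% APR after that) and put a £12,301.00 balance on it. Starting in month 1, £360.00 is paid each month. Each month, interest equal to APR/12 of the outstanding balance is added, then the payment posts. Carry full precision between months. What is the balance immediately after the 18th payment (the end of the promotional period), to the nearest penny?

£5,821.00

Promo months 1–18 at r₀ = 0%/12 = 0; months 19+ at r₁ = 29.6%/12 = 0.0246667.
After month 18 (no interest yet): B = £12,301.00 − 18·£360.00 = £5,821.00.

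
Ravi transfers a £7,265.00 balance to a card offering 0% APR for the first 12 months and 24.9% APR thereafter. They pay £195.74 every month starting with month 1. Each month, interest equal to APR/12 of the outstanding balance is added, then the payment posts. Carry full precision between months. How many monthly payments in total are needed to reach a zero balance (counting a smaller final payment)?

48 payments

Promo months 1–12 at r₀ = 0%/12 = 0; months 13+ at r₁ = 24.9%/12 = 0.02075.
After month 12 (no interest yet): B = £7,265.00 − 12·£195.74 = £4,916.12.
Then at r₁ with £195.74/mo: n₂ = −ln(1 − r₁·B/P)/ln(1+r₁) ≈ 35.85 → 36 more payments.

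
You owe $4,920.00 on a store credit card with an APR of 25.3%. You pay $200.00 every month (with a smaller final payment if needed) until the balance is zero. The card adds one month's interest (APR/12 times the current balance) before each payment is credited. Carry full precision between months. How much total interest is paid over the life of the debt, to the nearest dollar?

$2,089

Monthly rate r = 25.3%/12 = 2.10833% = 0.0210833.
Payoff takes n = ⌈−ln(1 − rB₀/P)/ln(1+r)⌉ = ⌈35.044⌉ = 36 payments; the last is $8.86.
Total paid = 35·$200.00 + $8.86 = $7,008.86.
Total interest = total paid − principal = $7,008.86 − $4,920.00 = $2,088.86.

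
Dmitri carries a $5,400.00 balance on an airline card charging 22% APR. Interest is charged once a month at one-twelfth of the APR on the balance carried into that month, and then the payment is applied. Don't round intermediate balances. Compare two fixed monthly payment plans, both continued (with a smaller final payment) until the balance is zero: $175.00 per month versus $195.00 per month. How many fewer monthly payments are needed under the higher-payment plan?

Monthly rate r = 22%/12 = 1.83333% = 0.0183333.
At $175.00/mo: n = ⌈−ln(1 − rB₀/P)/ln(1+r)⌉ = 46 payments (last $159.30); total interest = total paid − $5,400.00 = $2,634.30.
At $195.00/mo: 40 payments (last $1.37); total interest $2,206.37.
Payments saved = 46 − 40 = 6.

6 fewer payments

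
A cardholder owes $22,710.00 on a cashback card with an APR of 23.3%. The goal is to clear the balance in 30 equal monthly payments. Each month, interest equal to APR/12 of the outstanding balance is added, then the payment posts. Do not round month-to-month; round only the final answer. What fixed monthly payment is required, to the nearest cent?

$1,005.88

Monthly rate r = 23.3%/12 = 1.94167% = 0.0194167.
Level-payment amortization: P = B₀·r / (1 − (1+r)^(−n)) = 22710.00·0.0194167 / (1 − 1.01942^(−30)).
Denominator 1 − (1+r)^(−30) = 0.43837283.
P = 440.953 / 0.43837283 ≈ 1005.88.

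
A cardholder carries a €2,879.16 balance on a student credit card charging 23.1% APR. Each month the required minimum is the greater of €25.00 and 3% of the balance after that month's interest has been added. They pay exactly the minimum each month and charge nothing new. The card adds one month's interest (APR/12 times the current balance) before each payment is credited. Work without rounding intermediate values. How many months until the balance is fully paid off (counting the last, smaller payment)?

163 months

Monthly rate r = 23.1%/12 = 1.925% = 0.01925.
While 3% of the post-interest balance exceeds €25.00, each month B ← (B·(1+r))·(1 − 0.03), i.e. B shrinks by the factor (1+r)·0.97 = 0.98867.
This holds for months 1–111. Entering month 112 the balance is €813.00; 3% of the post-interest balance is now below €25.00, so the flat €25.00 minimum applies from here.
From month 112 a fixed €25.00 at rate r clears €813.00 in 52 more payments. Total: 111 + 52 = 163 months.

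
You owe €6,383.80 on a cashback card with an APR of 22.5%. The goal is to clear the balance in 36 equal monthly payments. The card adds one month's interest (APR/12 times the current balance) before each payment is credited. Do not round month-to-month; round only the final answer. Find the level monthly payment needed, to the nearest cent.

€245.45

Monthly rate r = 22.5%/12 = 1.875% = 0.01875.
Level-payment amortization: P = B₀·r / (1 − (1+r)^(−n)) = 6383.80·0.01875 / (1 − 1.01875^(−36)).
Denominator 1 − (1+r)^(−36) = 0.487651325.
P = 119.696 / 0.487651325 ≈ 245.45.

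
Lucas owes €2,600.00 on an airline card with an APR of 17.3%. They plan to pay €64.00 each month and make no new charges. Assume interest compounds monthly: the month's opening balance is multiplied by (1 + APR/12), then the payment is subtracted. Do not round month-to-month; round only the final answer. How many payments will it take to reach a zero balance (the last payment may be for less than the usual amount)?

62 months

Monthly rate r = 17.3%/12 = 1.44167% = 0.0144167.
Recurrence: B ← B·(1+r) − €64.00.
Month 1: interest €37.48; balance after payment €2,573.48.
Month 2: interest €37.10; balance after payment €2,546.58.
Closed form: n = −ln(1 − rB₀/P)/ln(1+r) = −ln(0.41432)/ln(1.01442) ≈ 61.557, so the balance reaches zero during payment 62.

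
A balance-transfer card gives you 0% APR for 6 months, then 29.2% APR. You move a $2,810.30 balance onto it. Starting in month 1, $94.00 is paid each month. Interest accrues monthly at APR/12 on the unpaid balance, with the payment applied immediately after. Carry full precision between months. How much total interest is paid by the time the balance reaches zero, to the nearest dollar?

Promo months 1–6 at r₀ = 0%/12 = 0; months 7+ at r₁ = 29.2%/12 = 0.0243333.
After month 6 (no interest yet): B = $2,810.30 − 6·$94.00 = $2,246.30.
Then at r₁ with $94.00/mo: n₂ = −ln(1 − r₁·B/P)/ln(1+r₁) ≈ 36.23 → 37 more payments.
Total paid = 42·$94.00 + $21.86 = $3,969.86; interest = $3,969.86 − $2,810.30 = $1,159.56.

$1,160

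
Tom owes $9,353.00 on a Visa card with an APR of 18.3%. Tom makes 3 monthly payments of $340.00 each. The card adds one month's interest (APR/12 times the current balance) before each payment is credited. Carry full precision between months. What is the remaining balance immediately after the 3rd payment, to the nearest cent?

$8,751.82

Monthly rate r = 18.3%/12 = 1.525% = 0.01525.
Each month: B ← B·(1+r) − $340.00.
Month 1: interest $142.63; balance after payment $9,155.63.
Month 2: interest $139.62; balance after payment $8,955.26.
Month 3: interest $136.57; balance after payment $8,751.82.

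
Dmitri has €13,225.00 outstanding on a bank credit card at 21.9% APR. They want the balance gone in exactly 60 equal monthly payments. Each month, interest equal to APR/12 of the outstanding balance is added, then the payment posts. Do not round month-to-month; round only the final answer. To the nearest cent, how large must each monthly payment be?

Monthly rate r = 21.9%/12 = 1.825% = 0.01825.
Level-payment amortization: P = B₀·r / (1 − (1+r)^(−n)) = 13225.00·0.01825 / (1 − 1.01825^(−60)).
Denominator 1 − (1+r)^(−60) = 0.662141481.
P = 241.356 / 0.662141481 ≈ 364.51.

€364.51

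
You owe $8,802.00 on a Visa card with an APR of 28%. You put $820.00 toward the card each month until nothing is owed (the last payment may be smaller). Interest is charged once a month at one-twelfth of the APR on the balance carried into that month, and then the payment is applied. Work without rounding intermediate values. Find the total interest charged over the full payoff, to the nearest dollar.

$1,450

Monthly rate r = 28%/12 = 2.33333% = 0.0233333.
Payoff takes n = ⌈−ln(1 − rB₀/P)/ln(1+r)⌉ = ⌈12.499⌉ = 13 payments; the last is $411.80.
Total paid = 12·$820.00 + $411.80 = $10,251.80.
Total interest = total paid − principal = $10,251.80 − $8,802.00 = $1,449.80.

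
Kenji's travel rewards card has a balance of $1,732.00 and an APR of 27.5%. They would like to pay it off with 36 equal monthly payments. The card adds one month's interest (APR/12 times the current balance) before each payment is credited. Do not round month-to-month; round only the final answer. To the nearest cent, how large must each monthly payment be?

Monthly rate r = 27.5%/12 = 2.29167% = 0.0229167.
Level-payment amortization: P = B₀·r / (1 − (1+r)^(−n)) = 1732.00·0.0229167 / (1 − 1.02292^(−36)).
Denominator 1 − (1+r)^(−36) = 0.557665484.
P = 39.6917 / 0.557665484 ≈ 71.17.

$71.17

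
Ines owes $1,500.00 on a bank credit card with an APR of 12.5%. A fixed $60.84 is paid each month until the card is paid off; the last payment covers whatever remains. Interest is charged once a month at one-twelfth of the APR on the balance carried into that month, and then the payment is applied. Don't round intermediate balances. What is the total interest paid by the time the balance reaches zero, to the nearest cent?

Monthly rate r = 12.5%/12 = 1.04167% = 0.0104167.
Payoff takes n = ⌈−ln(1 − rB₀/P)/ln(1+r)⌉ = ⌈28.643⌉ = 29 payments; the last is $39.18.
Total paid = 28·$60.84 + $39.18 = $1,742.70.
Total interest = total paid − principal = $1,742.70 − $1,500.00 = $242.70.

$242.70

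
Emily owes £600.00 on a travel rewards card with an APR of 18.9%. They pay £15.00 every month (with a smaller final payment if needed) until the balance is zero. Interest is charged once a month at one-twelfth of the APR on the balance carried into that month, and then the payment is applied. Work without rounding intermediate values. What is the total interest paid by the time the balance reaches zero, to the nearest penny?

Monthly rate r = 18.9%/12 = 1.575% = 0.01575.
Payoff takes n = ⌈−ln(1 − rB₀/P)/ln(1+r)⌉ = ⌈63.623⌉ = 64 payments; the last is £9.37.
Total paid = 63·£15.00 + £9.37 = £954.37.
Total interest = total paid − principal = £954.37 − £600.00 = £354.37.

£354.37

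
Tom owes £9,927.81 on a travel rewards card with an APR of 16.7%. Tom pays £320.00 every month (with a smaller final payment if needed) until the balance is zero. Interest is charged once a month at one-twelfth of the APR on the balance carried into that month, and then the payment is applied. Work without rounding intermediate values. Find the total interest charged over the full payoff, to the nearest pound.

Monthly rate r = 16.7%/12 = 1.39167% = 0.0139167.
Payoff takes n = ⌈−ln(1 − rB₀/P)/ln(1+r)⌉ = ⌈40.895⌉ = 41 payments; the last is £286.76.
Total paid = 40·£320.00 + £286.76 = £13,086.76.
Total interest = total paid − principal = £13,086.76 − £9,927.81 = £3,158.95.

£3,159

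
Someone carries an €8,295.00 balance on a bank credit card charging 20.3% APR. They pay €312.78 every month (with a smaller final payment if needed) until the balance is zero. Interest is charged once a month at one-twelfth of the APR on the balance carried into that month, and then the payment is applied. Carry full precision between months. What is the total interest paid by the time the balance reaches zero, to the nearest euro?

€2,806

Monthly rate r = 20.3%/12 = 1.69167% = 0.0169167.
Payoff takes n = ⌈−ln(1 − rB₀/P)/ln(1+r)⌉ = ⌈35.490⌉ = 36 payments; the last is €154.02.
Total paid = 35·€312.78 + €154.02 = €11,101.32.
Total interest = total paid − principal = €11,101.32 − €8,295.00 = €2,806.32.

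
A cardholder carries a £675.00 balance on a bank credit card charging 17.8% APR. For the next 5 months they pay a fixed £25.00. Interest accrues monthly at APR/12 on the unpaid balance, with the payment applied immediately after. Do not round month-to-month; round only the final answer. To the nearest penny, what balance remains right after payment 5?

£597.81

Monthly rate r = 17.8%/12 = 1.48333% = 0.0148333.
Each month: B ← B·(1+r) − £25.00.
Month 1: interest £10.01; balance after payment £660.01.
Month 2: interest £9.79; balance after payment £644.80.
Month 3: interest £9.56; balance after payment £629.37.
Month 4: interest £9.34; balance after payment £613.70.
Month 5: interest £9.10; balance after payment £597.81.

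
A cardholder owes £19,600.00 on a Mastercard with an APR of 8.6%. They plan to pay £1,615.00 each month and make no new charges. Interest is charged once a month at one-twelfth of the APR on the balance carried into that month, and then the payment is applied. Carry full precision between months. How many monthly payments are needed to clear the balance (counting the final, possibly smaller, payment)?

Monthly rate r = 8.6%/12 = 0.716667% = 0.00716667.
Recurrence: B ← B·(1+r) − £1,615.00.
Month 1: interest £140.47; balance after payment £18,125.47.
Month 2: interest £129.90; balance after payment £16,640.37.
Closed form: n = −ln(1 − rB₀/P)/ln(1+r) = −ln(0.91302)/ln(1.00717) ≈ 12.742, so the balance reaches zero during payment 13.

13 payments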